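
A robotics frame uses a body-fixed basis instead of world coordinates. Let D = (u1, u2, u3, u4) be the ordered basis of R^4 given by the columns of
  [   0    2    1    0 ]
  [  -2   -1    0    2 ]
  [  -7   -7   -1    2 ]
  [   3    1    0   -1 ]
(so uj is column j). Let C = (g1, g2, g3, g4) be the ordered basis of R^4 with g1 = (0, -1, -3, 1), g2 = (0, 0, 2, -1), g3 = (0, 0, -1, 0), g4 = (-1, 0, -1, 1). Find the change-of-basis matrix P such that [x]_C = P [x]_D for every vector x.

Column j of P is [uj]_C, since P maps D-coordinates to C-coordinates.
Expressing u1 in C: u1 = 2g1 - g2 - g3 + 0·g4, so column 1 of P is (2, -1, -1, 0).
Doing the same for each uj gives P = [[2, 1, 0, -2], [-1, -2, -1, -1], [-1, 2, 0, 2], [0, -2, -1, 0]].

[[2, 1, 0, -2], [-1, -2, -1, -1], [-1, 2, 0, 2], [0, -2, -1, 0]]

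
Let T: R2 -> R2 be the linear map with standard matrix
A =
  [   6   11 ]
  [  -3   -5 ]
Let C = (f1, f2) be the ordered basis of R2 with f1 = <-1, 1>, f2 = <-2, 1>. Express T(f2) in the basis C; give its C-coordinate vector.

Column 2 of [T]_C is the C-coordinate vector of T(f2).
In standard coordinates T(f2) = A f2 = <-1, 1>.
Converting to C: <-1, 1> = f1 + 0·f2, so the coordinate vector is <1, 0>.

<1, 0>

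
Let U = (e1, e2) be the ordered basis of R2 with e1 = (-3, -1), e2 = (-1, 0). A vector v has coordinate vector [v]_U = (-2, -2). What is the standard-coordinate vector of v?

(8, 2)

v = M [v]_U, where M has columns e1, e2.
Carrying out the matrix-vector product, v = (8, 2).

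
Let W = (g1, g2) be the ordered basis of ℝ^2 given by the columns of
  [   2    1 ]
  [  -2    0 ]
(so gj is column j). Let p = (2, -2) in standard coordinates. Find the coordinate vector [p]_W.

[p]_W is the unique c with M c = p, where M has columns g1, g2.
System: 2c_1 + c_2 = 2, -2c_1 + 0c_2 = -2; solving gives c_1 = 1, c_2 = 0.
Check: g1 + 0·g2 = (2, -2).

(1, 0)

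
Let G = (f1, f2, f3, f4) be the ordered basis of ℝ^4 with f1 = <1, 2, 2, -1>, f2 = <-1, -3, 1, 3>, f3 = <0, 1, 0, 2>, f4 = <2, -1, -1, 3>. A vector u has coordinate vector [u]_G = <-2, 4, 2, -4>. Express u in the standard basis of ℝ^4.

By definition u = -2f1 + 4f2 + 2f3 - 4f4.
Summing componentwise gives <-14, -10, 4, 6>.

<-14, -10, 4, 6>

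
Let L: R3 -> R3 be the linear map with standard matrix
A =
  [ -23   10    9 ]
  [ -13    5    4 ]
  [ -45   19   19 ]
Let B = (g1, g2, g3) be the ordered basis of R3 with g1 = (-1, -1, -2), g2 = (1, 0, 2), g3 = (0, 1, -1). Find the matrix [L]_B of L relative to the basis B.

The j-th column of [L]_B is [L(gj)]_B.
L(g1) = A g1 = (-5, 0, -12) = 2g1 - 3g2 + 2g3, so column 1 is (2, -3, 2).
Repeating for g2, g3 and assembling the columns gives [[2, 2, 1], [-3, -3, 2], [2, -3, 2]].

[[2, 2, 1], [-3, -3, 2], [2, -3, 2]]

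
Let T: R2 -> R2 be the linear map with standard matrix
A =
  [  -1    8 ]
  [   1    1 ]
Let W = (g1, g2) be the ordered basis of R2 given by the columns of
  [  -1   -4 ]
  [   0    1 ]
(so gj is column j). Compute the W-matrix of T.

Let P have columns g1, g2. Then [T]_W = P^(-1) A P.
Here det P = -1, so P^(-1) is integer; computing A P first and then P^(-1)(A P) gives [[3, 0], [-1, -3]].

[[3, 0], [-1, -3]]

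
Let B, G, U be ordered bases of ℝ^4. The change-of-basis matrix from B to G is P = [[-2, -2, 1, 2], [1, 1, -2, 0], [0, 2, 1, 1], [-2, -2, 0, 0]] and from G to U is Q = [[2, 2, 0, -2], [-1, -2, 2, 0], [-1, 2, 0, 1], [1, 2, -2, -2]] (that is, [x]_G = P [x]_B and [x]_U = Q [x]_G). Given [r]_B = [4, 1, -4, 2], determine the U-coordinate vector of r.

Composing the changes, [r]_U = Q P [r]_B.
Q P = [[2, 2, -2, 4], [0, 4, 5, 0], [2, 2, -5, -2], [4, 0, -5, 0]]; applying this to [4, 1, -4, 2] gives [26, -16, 26, 36].

[26, -16, 26, 36]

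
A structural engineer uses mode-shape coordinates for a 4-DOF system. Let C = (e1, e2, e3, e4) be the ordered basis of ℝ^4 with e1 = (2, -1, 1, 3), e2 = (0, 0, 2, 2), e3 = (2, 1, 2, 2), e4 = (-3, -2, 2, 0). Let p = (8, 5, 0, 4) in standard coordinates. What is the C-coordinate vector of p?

(0, 1, 1, -2)

Write p = c_1 e1 + ... + c_4 e4 and solve for the c_i.
Solving this 4x4 system gives c = (0, 1, 1, -2).
Check: 0·e1 + e2 + e3 - 2e4 = (8, 5, 0, 4).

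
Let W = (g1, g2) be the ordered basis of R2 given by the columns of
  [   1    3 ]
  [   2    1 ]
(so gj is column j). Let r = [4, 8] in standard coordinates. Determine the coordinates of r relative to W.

Write r = c_1 g1 + c_2 g2 and solve for the c_i.
System: c_1 + 3c_2 = 4, 2c_1 + c_2 = 8; solving gives c_1 = 4, c_2 = 0.
Check: 4g1 + 0·g2 = [4, 8].

[4, 0]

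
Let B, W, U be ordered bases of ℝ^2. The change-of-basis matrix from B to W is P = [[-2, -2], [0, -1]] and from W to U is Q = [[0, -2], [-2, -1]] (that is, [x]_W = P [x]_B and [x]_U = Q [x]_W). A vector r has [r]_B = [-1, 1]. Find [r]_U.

[2, 1]

Apply P to get W-coordinates [0, -1], then Q to get U-coordinates.
The result is [r]_U = [2, 1].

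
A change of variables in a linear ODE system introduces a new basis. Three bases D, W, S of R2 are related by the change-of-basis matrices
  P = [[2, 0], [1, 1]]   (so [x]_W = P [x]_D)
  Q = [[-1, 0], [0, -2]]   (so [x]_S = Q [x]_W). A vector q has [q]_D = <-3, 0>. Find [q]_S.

First [q]_W = P [q]_D = <-6, -3>.
Then [q]_S = Q [q]_W = <6, 6>.

<6, 6>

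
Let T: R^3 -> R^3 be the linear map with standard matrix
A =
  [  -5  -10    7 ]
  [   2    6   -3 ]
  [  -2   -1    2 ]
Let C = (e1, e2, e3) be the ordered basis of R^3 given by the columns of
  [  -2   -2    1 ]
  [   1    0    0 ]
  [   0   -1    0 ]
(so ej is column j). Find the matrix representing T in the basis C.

[[2, -1, 2], [-3, -2, 2], [-2, -3, 3]]

The j-th column of [T]_C is [T(ej)]_C.
T(e1) = A e1 = [0, 2, 3] = 2e1 - 3e2 - 2e3, so column 1 is [2, -3, -2].
Repeating for e2, e3 and assembling the columns gives [[2, -1, 2], [-3, -2, 2], [-2, -3, 3]].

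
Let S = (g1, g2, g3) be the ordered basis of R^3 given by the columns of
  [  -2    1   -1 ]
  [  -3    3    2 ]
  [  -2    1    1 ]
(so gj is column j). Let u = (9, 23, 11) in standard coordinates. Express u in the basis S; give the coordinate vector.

(-3, 4, 1)

We seek scalars with c_1 g1 + ... + c_3 g3 = u; equivalently solve M c = u where the columns of M are g1, ..., g3.
Gaussian elimination on [M | u] yields c = (-3, 4, 1).
Check: -3g1 + 4g2 + g3 = (9, 23, 11).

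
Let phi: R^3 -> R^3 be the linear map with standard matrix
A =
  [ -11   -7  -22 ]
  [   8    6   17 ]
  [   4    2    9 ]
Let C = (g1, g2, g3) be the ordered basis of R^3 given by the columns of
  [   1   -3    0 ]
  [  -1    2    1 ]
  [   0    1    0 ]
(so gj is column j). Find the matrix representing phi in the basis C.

With P the matrix whose columns are g1, ..., g3, [phi]_C = P^(-1) A P.
Column by column: phi(g1) = A g1 = <-4, 2, 2>; its C-coordinates <2, 2, 0> give column 1.
Continuing for each basis vector yields [phi]_C = [[2, 0, -1], [2, 1, 2], [0, 3, 1]].

[[2, 0, -1], [2, 1, 2], [0, 3, 1]]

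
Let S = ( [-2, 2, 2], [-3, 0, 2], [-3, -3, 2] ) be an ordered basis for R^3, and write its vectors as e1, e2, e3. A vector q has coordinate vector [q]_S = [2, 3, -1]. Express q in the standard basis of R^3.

[-10, 7, 8]

By definition q = 2e1 + 3e2 - e3.
Summing componentwise gives [-10, 7, 8].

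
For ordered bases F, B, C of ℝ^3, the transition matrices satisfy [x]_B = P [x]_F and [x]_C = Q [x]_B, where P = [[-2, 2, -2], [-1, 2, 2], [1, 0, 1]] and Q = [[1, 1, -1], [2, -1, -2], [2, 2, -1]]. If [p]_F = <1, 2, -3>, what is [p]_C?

<7, 23, 12>

Apply P to get B-coordinates <8, -3, -2>, then Q to get C-coordinates.
The result is [p]_C = <7, 23, 12>.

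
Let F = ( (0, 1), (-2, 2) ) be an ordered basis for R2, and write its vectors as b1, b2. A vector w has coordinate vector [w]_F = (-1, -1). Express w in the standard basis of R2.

w = M [w]_F, where M has columns b1, b2.
Carrying out the matrix-vector product, w = (2, -3).

(2, -3)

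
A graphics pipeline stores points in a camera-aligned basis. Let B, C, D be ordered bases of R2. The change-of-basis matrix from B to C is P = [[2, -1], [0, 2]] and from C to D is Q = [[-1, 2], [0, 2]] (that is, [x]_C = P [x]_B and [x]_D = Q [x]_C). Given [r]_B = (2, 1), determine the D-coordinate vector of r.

(1, 4)

Apply P to get C-coordinates (3, 2), then Q to get D-coordinates.
The result is [r]_D = (1, 4).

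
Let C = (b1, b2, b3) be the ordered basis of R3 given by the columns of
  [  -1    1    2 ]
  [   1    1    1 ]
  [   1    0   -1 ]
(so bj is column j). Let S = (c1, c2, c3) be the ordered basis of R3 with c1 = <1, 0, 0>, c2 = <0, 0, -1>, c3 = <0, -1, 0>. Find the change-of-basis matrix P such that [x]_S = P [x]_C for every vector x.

Take x = bj: its C-coordinates are the j-th standard unit vector, so P e_j — column j of P — equals [bj]_S.
b1 = -c1 - c2 - c3, giving column 1 = <-1, -1, -1>; repeating for each j gives P = [[-1, 1, 2], [-1, 0, 1], [-1, -1, -1]].

[[-1, 1, 2], [-1, 0, 1], [-1, -1, -1]]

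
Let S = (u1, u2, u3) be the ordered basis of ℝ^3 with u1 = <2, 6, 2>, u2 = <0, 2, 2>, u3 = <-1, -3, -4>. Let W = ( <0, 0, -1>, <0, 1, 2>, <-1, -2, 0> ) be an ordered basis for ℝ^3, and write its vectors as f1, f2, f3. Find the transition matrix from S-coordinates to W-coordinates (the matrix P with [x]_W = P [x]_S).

Column j of P is [uj]_W, since P maps S-coordinates to W-coordinates.
Expressing u1 in W: u1 = 2f1 + 2f2 - 2f3, so column 1 of P is <2, 2, -2>.
Doing the same for each uj gives P = [[2, 2, 2], [2, 2, -1], [-2, 0, 1]].

[[2, 2, 2], [2, 2, -1], [-2, 0, 1]]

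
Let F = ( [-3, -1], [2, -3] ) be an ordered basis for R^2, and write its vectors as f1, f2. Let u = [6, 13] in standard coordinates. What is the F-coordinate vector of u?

[-4, -3]

We seek scalars with c_1 f1 + c_2 f2 = u; equivalently solve M c = u where the columns of M are f1, f2.
System: -3c_1 + 2c_2 = 6, -c_1 - 3c_2 = 13; solving gives c_1 = -4, c_2 = -3.
Check: -4f1 - 3f2 = [6, 13].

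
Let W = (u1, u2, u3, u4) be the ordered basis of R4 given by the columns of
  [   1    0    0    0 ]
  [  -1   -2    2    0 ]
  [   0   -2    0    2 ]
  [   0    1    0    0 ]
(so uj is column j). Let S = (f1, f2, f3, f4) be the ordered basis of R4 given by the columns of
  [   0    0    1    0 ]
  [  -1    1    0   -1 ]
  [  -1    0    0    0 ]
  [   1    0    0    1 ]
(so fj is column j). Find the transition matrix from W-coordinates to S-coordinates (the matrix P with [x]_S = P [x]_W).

Let M have columns uj and N have columns fj. Then for every x, N [x]_S = x = M [x]_W, so P = N^(-1) M.
Since det N = 1, N^(-1) has integer entries; multiplying gives P = [[0, 2, 0, -2], [-1, -1, 2, 0], [1, 0, 0, 0], [0, -1, 0, 2]].

[[0, 2, 0, -2], [-1, -1, 2, 0], [1, 0, 0, 0], [0, -1, 0, 2]]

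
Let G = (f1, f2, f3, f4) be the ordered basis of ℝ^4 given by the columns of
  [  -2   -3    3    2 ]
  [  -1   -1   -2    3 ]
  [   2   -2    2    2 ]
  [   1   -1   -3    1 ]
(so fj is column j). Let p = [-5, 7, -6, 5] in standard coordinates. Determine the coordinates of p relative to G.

Write p = c_1 f1 + ... + c_4 f4 and solve for the c_i.
Row-reducing the augmented matrix [M | p] gives c = (-1, 1, -2, 1).
Check: -f1 + f2 - 2f3 + f4 = [-5, 7, -6, 5].

[-1, 1, -2, 1]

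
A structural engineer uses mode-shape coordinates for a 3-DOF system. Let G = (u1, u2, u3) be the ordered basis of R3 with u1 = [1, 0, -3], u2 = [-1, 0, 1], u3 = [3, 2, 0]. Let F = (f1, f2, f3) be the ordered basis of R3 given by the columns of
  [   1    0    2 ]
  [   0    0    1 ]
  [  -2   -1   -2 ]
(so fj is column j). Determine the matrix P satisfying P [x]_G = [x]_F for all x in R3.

[[1, -1, -1], [1, 1, -2], [0, 0, 2]]

Take x = uj: its G-coordinates are the j-th standard unit vector, so P e_j — column j of P — equals [uj]_F.
u1 = f1 + f2 + 0·f3, giving column 1 = [1, 1, 0]; repeating for each j gives P = [[1, -1, -1], [1, 1, -2], [0, 0, 2]].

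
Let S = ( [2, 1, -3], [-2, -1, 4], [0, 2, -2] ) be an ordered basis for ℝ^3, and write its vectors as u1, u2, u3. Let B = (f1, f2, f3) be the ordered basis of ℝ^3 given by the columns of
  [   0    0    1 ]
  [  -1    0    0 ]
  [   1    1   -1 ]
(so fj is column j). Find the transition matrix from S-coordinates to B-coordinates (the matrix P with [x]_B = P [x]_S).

[[-1, 1, -2], [0, 1, 0], [2, -2, 0]]

Let M have columns uj and N have columns fj. Then for every x, N [x]_B = x = M [x]_S, so P = N^(-1) M.
Since det N = -1, N^(-1) has integer entries; multiplying gives P = [[-1, 1, -2], [0, 1, 0], [2, -2, 0]].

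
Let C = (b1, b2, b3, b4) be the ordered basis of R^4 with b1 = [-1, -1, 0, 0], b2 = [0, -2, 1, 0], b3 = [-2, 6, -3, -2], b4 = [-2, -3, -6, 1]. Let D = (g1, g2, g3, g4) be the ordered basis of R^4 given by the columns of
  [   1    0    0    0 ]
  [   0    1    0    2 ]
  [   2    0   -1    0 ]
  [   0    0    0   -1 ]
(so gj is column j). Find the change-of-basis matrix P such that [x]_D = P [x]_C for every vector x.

[[-1, 0, -2, -2], [-1, -2, 2, -1], [-2, -1, -1, 2], [0, 0, 2, -1]]

Take x = bj: its C-coordinates are the j-th standard unit vector, so P e_j — column j of P — equals [bj]_D.
b1 = -g1 - g2 - 2g3 + 0·g4, giving column 1 = [-1, -1, -2, 0]; repeating for each j gives P = [[-1, 0, -2, -2], [-1, -2, 2, -1], [-2, -1, -1, 2], [0, 0, 2, -1]].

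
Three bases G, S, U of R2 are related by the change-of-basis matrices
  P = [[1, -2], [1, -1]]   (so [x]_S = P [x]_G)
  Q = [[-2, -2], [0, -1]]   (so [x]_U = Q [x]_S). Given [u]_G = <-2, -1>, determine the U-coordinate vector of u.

First [u]_S = P [u]_G = <0, -1>.
Then [u]_U = Q [u]_S = <2, 1>.

<2, 1>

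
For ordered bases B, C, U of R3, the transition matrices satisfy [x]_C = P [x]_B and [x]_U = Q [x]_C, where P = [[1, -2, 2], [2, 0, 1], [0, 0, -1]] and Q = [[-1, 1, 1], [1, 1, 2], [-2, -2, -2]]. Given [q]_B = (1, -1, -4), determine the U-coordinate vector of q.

First [q]_C = P [q]_B = (-5, -2, 4).
Then [q]_U = Q [q]_C = (7, 1, 6).

(7, 1, 6)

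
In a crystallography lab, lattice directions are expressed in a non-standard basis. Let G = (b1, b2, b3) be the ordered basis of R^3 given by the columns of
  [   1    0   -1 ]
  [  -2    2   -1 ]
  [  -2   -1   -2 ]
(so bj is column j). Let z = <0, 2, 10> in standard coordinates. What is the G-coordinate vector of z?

We seek scalars with c_1 b1 + ... + c_3 b3 = z; equivalently solve M c = z where the columns of M are b1, ..., b3.
Gaussian elimination on [M | z] yields c = (-2, -2, -2).
Check: -2b1 - 2b2 - 2b3 = <0, 2, 10>.

<-2, -2, -2>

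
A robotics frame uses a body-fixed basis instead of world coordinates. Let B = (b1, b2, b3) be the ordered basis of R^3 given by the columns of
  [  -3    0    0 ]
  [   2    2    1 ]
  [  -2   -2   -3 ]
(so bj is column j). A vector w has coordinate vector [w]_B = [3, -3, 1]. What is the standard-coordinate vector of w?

By definition w = 3b1 - 3b2 + b3.
Summing componentwise gives [-9, 1, -3].

[-9, 1, -3]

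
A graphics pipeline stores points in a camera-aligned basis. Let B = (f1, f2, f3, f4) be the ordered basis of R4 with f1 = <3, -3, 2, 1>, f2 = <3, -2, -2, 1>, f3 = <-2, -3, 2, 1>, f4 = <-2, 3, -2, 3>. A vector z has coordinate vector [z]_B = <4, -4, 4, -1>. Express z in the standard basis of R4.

<-6, -19, 26, 1>

z = M [z]_B, where M has columns f1, ..., f4.
Carrying out the matrix-vector product, z = <-6, -19, 26, 1>.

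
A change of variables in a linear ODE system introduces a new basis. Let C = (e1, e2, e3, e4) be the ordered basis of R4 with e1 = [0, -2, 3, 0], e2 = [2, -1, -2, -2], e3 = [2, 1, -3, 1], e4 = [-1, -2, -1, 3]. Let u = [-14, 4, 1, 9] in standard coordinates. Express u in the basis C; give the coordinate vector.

[-4, -3, -3, 2]

[u]_C is the unique c with M c = u, where M has columns e1, ..., e4.
Row-reducing the augmented matrix [M | u] gives c = (-4, -3, -3, 2).
Check: -4e1 - 3e2 - 3e3 + 2e4 = [-14, 4, 1, 9].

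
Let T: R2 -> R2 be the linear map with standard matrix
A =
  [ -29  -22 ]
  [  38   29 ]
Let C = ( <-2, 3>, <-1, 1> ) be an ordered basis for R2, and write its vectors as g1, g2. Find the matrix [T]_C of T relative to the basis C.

[[3, -2], [2, -3]]

Let P have columns g1, g2. Then [T]_C = P^(-1) A P.
Here det P = 1, so P^(-1) is integer; computing A P first and then P^(-1)(A P) gives [[3, -2], [2, -3]].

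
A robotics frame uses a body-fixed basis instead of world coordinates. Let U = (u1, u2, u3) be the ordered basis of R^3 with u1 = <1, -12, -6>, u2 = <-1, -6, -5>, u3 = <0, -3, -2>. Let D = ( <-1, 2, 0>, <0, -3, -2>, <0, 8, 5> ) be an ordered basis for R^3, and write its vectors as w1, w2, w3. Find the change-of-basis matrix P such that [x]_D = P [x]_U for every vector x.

Take x = uj: its U-coordinates are the j-th standard unit vector, so P e_j — column j of P — equals [uj]_D.
u1 = -w1 - 2w2 - 2w3, giving column 1 = <-1, -2, -2>; repeating for each j gives P = [[-1, 1, 0], [-2, 0, 1], [-2, -1, 0]].

[[-1, 1, 0], [-2, 0, 1], [-2, -1, 0]]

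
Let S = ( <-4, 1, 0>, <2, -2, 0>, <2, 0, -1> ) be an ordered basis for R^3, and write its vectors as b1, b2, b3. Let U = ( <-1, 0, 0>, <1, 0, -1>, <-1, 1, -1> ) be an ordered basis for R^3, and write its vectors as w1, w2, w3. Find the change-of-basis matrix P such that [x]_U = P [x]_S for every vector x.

[[2, 2, -1], [-1, 2, 1], [1, -2, 0]]

Let M have columns bj and N have columns wj. Then for every x, N [x]_U = x = M [x]_S, so P = N^(-1) M.
Since det N = -1, N^(-1) has integer entries; multiplying gives P = [[2, 2, -1], [-1, 2, 1], [1, -2, 0]].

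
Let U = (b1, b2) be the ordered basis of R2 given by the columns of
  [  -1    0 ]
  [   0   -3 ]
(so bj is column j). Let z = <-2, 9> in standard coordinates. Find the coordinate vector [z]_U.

We seek scalars with c_1 b1 + c_2 b2 = z; equivalently solve M c = z where the columns of M are b1, b2.
System: -c_1 + 0c_2 = -2, 0c_1 - 3c_2 = 9; solving gives c_1 = 2, c_2 = -3.
Check: 2b1 - 3b2 = <-2, 9>.

<2, -3>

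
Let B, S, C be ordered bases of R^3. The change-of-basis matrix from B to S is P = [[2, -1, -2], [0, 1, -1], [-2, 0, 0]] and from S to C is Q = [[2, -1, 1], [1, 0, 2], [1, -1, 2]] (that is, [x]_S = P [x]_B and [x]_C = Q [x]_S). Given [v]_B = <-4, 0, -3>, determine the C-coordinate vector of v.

<1, 14, 11>

Composing the changes, [v]_C = Q P [v]_B.
Q P = [[2, -3, -3], [-2, -1, -2], [-2, -2, -1]]; applying this to <-4, 0, -3> gives <1, 14, 11>.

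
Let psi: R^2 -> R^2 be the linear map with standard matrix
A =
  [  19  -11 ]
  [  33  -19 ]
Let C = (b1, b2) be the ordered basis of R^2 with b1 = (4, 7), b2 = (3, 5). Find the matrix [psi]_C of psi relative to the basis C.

[[2, 2], [-3, -2]]

Let P have columns b1, b2. Then [psi]_C = P^(-1) A P.
Here det P = -1, so P^(-1) is integer; computing A P first and then P^(-1)(A P) gives [[2, 2], [-3, -2]].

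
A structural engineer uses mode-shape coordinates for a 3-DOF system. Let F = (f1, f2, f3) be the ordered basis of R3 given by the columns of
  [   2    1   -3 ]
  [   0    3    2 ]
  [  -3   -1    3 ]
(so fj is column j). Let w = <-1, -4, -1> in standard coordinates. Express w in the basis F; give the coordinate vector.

<2, -2, 1>

Write w = c_1 f1 + ... + c_3 f3 and solve for the c_i.
Row-reducing the augmented matrix [M | w] gives c = (2, -2, 1).
Check: 2f1 - 2f2 + f3 = <-1, -4, -1>.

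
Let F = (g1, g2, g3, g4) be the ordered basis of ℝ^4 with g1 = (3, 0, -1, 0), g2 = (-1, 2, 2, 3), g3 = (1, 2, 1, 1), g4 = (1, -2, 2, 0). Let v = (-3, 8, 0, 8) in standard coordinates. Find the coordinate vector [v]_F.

We seek scalars with c_1 g1 + ... + c_4 g4 = v; equivalently solve M c = v where the columns of M are g1, ..., g4.
Solving this 4x4 system gives c = (1, 3, -1, -2).
Check: g1 + 3g2 - g3 - 2g4 = (-3, 8, 0, 8).

(1, 3, -1, -2)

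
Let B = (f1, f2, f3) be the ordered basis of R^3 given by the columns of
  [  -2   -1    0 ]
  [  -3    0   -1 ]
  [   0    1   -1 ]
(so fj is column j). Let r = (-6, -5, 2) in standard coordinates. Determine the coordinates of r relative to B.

Write r = c_1 f1 + ... + c_3 f3 and solve for the c_i.
Solving this 3x3 system gives c = (1, 4, 2).
Check: f1 + 4f2 + 2f3 = (-6, -5, 2).

(1, 4, 2)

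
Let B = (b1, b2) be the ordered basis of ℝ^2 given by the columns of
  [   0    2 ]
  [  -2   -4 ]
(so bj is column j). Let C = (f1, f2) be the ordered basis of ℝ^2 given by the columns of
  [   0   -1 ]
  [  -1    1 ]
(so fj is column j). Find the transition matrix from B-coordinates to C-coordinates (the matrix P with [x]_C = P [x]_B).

Let M have columns bj and N have columns fj. Then for every x, N [x]_C = x = M [x]_B, so P = N^(-1) M.
Since det N = -1, N^(-1) has integer entries; multiplying gives P = [[2, 2], [0, -2]].

[[2, 2], [0, -2]]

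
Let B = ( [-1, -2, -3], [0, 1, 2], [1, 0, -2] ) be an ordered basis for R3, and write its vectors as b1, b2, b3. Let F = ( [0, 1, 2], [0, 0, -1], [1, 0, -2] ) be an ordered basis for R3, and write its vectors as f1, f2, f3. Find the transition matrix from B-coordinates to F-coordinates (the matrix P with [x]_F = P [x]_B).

Column j of P is [bj]_F, since P maps B-coordinates to F-coordinates.
Expressing b1 in F: b1 = -2f1 + f2 - f3, so column 1 of P is [-2, 1, -1].
Doing the same for each bj gives P = [[-2, 1, 0], [1, 0, 0], [-1, 0, 1]].

[[-2, 1, 0], [1, 0, 0], [-1, 0, 1]]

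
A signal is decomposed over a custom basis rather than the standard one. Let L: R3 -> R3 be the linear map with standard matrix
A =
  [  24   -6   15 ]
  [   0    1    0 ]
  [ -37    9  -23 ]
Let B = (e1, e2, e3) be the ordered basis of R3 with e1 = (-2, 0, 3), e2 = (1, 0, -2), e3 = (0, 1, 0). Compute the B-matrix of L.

[[1, 3, 3], [-1, 0, 0], [0, 0, 1]]

The j-th column of [L]_B is [L(ej)]_B.
L(e1) = A e1 = (-3, 0, 5) = e1 - e2 + 0·e3, so column 1 is (1, -1, 0).
Repeating for e2, e3 and assembling the columns gives [[1, 3, 3], [-1, 0, 0], [0, 0, 1]].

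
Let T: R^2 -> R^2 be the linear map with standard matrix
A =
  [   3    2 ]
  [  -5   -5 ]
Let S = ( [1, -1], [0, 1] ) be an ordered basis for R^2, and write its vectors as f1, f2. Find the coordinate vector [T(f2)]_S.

[2, -3]

Compute T(f2) = A f2 = [2, -5] in standard coordinates.
Then write this in S-coordinates: solve for y in y_1 f1 + y_2 f2 = [2, -5].
This gives y = [2, -3], which is column 2 of [T]_S.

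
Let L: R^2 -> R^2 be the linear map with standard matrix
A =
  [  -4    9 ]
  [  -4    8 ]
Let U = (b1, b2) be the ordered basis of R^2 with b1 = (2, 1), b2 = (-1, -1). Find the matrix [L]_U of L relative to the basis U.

[[1, -1], [1, 3]]

With P the matrix whose columns are b1, b2, [L]_U = P^(-1) A P.
Column by column: L(b1) = A b1 = (1, 0); its U-coordinates (1, 1) give column 1.
Continuing for each basis vector yields [L]_U = [[1, -1], [1, 3]].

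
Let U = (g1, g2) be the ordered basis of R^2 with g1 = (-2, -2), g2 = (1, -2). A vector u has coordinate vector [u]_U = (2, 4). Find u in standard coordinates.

By definition u = 2g1 + 4g2.
Summing componentwise gives (0, -12).

(0, -12)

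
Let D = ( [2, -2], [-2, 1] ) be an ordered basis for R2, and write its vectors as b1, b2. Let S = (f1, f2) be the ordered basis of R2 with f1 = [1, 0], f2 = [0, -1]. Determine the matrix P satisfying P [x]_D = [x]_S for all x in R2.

Take x = bj: its D-coordinates are the j-th standard unit vector, so P e_j — column j of P — equals [bj]_S.
b1 = 2f1 + 2f2, giving column 1 = [2, 2]; repeating for each j gives P = [[2, -2], [2, -1]].

[[2, -2], [2, -1]]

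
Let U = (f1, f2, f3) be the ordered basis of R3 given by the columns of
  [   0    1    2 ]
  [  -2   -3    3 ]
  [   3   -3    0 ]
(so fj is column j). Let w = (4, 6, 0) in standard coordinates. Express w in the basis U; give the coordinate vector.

(0, 0, 2)

Write w = c_1 f1 + ... + c_3 f3 and solve for the c_i.
Row-reducing the augmented matrix [M | w] gives c = (0, 0, 2).
Check: 0·f1 + 0·f2 + 2f3 = (4, 6, 0).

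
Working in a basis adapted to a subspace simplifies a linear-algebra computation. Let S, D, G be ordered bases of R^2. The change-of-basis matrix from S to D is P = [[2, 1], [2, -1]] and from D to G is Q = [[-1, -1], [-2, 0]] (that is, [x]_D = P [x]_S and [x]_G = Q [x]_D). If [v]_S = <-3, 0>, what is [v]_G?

<12, 12>

Composing the changes, [v]_G = Q P [v]_S.
Q P = [[-4, 0], [-4, -2]]; applying this to <-3, 0> gives <12, 12>.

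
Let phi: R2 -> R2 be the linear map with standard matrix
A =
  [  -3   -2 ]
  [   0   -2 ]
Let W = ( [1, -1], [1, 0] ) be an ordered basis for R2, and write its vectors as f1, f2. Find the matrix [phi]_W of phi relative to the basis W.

Let P have columns f1, f2. Then [phi]_W = P^(-1) A P.
Here det P = 1, so P^(-1) is integer; computing A P first and then P^(-1)(A P) gives [[-2, 0], [1, -3]].

[[-2, 0], [1, -3]]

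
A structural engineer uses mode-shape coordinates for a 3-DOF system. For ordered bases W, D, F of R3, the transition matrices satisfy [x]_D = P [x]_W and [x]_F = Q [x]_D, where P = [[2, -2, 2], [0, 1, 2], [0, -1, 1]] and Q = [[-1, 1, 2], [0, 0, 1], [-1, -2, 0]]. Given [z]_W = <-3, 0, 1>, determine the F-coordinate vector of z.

<8, 1, 0>

Apply P to get D-coordinates <-4, 2, 1>, then Q to get F-coordinates.
The result is [z]_F = <8, 1, 0>.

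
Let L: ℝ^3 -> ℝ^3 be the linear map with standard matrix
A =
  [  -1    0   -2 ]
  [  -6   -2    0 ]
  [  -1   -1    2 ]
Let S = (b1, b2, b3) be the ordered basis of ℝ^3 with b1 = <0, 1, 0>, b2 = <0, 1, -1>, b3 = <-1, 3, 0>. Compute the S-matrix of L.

With P the matrix whose columns are b1, ..., b3, [L]_S = P^(-1) A P.
Column by column: L(b1) = A b1 = <0, -2, -1>; its S-coordinates <-3, 1, 0> give column 1.
Continuing for each basis vector yields [L]_S = [[-3, 1, 1], [1, 3, 2], [0, -2, -1]].

[[-3, 1, 1], [1, 3, 2], [0, -2, -1]]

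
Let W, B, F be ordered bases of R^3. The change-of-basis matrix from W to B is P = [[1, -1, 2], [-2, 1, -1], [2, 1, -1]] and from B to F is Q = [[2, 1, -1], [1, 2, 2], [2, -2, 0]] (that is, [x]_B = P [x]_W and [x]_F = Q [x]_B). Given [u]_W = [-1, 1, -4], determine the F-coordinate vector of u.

[-16, 10, -34]

Composing the changes, [u]_F = Q P [u]_W.
Q P = [[-2, -2, 4], [1, 3, -2], [6, -4, 6]]; applying this to [-1, 1, -4] gives [-16, 10, -34].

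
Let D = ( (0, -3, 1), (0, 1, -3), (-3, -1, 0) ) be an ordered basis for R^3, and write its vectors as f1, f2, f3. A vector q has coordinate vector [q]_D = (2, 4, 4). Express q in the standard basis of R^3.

q = M [q]_D, where M has columns f1, ..., f3.
Carrying out the matrix-vector product, q = (-12, -6, -10).

(-12, -6, -10)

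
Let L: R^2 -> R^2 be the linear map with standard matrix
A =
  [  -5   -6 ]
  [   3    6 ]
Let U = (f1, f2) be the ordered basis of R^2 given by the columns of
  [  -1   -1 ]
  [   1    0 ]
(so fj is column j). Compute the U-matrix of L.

With P the matrix whose columns are f1, f2, [L]_U = P^(-1) A P.
Column by column: L(f1) = A f1 = (-1, 3); its U-coordinates (3, -2) give column 1.
Continuing for each basis vector yields [L]_U = [[3, -3], [-2, -2]].

[[3, -3], [-2, -2]]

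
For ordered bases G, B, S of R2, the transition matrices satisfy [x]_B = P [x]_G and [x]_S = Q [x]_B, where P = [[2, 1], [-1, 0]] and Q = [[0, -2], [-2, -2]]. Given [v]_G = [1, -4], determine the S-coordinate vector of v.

Apply P to get B-coordinates [-2, -1], then Q to get S-coordinates.
The result is [v]_S = [2, 6].

[2, 6]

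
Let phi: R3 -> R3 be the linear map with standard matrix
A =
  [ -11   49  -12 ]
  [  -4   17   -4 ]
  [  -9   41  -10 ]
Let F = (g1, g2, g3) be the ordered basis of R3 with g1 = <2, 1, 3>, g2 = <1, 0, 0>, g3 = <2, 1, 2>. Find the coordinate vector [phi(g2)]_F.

<-1, -3, -3>

Compute phi(g2) = A g2 = <-11, -4, -9> in standard coordinates.
Then write this in F-coordinates: solve for y in y_1 g1 + ... + y_3 g3 = <-11, -4, -9>.
This gives y = <-1, -3, -3>, which is column 2 of [phi]_F.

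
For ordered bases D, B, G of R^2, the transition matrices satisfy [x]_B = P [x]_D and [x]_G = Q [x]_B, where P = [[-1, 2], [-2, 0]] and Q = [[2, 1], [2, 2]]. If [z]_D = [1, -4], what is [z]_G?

First [z]_B = P [z]_D = [-9, -2].
Then [z]_G = Q [z]_B = [-20, -22].

[-20, -22]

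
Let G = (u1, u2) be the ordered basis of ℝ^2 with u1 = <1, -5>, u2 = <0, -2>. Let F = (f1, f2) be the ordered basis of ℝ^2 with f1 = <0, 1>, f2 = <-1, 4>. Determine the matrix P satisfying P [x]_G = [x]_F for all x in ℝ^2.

Let M have columns uj and N have columns fj. Then for every x, N [x]_F = x = M [x]_G, so P = N^(-1) M.
Since det N = 1, N^(-1) has integer entries; multiplying gives P = [[-1, -2], [-1, 0]].

[[-1, -2], [-1, 0]]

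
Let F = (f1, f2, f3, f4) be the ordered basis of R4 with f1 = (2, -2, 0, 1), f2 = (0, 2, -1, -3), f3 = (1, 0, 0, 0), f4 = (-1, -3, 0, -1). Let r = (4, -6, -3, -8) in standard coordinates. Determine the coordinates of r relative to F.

(3, 3, 0, 2)

We seek scalars with c_1 f1 + ... + c_4 f4 = r; equivalently solve M c = r where the columns of M are f1, ..., f4.
Solving this 4x4 system gives c = (3, 3, 0, 2).
Check: 3f1 + 3f2 + 0·f3 + 2f4 = (4, -6, -3, -8).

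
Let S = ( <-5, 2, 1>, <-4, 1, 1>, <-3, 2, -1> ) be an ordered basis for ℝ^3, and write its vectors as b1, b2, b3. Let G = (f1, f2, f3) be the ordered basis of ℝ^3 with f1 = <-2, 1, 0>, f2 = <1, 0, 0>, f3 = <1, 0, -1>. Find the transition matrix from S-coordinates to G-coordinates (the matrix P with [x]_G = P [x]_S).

Take x = bj: its S-coordinates are the j-th standard unit vector, so P e_j — column j of P — equals [bj]_G.
b1 = 2f1 + 0·f2 - f3, giving column 1 = <2, 0, -1>; repeating for each j gives P = [[2, 1, 2], [0, -1, 0], [-1, -1, 1]].

[[2, 1, 2], [0, -1, 0], [-1, -1, 1]]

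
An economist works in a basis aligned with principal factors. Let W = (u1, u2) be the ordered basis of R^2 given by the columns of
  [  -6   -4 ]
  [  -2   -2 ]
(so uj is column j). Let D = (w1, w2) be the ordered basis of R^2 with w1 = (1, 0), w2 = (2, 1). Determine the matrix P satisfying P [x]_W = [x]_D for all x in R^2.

[[-2, 0], [-2, -2]]

Let M have columns uj and N have columns wj. Then for every x, N [x]_D = x = M [x]_W, so P = N^(-1) M.
Since det N = 1, N^(-1) has integer entries; multiplying gives P = [[-2, 0], [-2, -2]].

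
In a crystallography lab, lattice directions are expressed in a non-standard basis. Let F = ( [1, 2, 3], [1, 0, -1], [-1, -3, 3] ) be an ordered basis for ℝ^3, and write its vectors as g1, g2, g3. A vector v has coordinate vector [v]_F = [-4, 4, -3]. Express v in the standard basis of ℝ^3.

The coordinates say v = -4g1 + 4g2 - 3g3; adding the scaled basis vectors gives [3, 1, -25].

[3, 1, -25]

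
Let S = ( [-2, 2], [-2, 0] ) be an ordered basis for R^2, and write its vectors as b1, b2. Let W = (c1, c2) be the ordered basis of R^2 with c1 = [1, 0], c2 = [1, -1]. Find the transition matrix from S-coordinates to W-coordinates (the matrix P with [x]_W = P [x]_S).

[[0, -2], [-2, 0]]

Column j of P is [bj]_W, since P maps S-coordinates to W-coordinates.
Expressing b1 in W: b1 = 0·c1 - 2c2, so column 1 of P is [0, -2].
Doing the same for each bj gives P = [[0, -2], [-2, 0]].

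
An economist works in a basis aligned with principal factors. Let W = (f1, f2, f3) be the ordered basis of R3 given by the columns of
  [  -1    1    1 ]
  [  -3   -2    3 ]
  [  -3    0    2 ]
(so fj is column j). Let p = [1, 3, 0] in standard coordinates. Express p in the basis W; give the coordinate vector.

[2, 0, 3]

We seek scalars with c_1 f1 + ... + c_3 f3 = p; equivalently solve M c = p where the columns of M are f1, ..., f3.
Solving this 3x3 system gives c = (2, 0, 3).
Check: 2f1 + 0·f2 + 3f3 = [1, 3, 0].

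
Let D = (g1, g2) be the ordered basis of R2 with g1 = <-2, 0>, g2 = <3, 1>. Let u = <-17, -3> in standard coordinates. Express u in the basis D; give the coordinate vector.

We seek scalars with c_1 g1 + c_2 g2 = u; equivalently solve M c = u where the columns of M are g1, g2.
System: -2c_1 + 3c_2 = -17, 0c_1 + c_2 = -3; solving gives c_1 = 4, c_2 = -3.
Check: 4g1 - 3g2 = <-17, -3>.

<4, -3>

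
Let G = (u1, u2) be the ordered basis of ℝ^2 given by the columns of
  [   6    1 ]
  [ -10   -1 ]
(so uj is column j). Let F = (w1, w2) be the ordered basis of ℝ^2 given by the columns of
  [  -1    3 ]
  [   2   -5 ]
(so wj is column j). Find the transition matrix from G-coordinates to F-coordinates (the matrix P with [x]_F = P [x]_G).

[[0, 2], [2, 1]]

Take x = uj: its G-coordinates are the j-th standard unit vector, so P e_j — column j of P — equals [uj]_F.
u1 = 0·w1 + 2w2, giving column 1 = <0, 2>; repeating for each j gives P = [[0, 2], [2, 1]].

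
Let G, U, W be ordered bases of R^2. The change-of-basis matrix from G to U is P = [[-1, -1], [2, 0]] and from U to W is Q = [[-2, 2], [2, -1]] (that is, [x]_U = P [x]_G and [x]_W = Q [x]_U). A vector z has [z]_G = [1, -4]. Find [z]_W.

[-2, 4]

Composing the changes, [z]_W = Q P [z]_G.
Q P = [[6, 2], [-4, -2]]; applying this to [1, -4] gives [-2, 4].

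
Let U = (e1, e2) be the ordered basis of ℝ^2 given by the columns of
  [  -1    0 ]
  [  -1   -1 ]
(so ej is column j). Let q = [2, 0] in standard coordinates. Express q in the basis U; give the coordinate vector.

[q]_U is the unique c with M c = q, where M has columns e1, e2.
System: -c_1 + 0c_2 = 2, -c_1 - c_2 = 0; solving gives c_1 = -2, c_2 = 2.
Check: -2e1 + 2e2 = [2, 0].

[-2, 2]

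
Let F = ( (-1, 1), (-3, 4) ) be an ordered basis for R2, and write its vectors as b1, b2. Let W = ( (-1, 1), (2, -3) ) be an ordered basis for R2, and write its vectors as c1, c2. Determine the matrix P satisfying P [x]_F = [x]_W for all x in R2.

[[1, 1], [0, -1]]

Column j of P is [bj]_W, since P maps F-coordinates to W-coordinates.
Expressing b1 in W: b1 = c1 + 0·c2, so column 1 of P is (1, 0).
Doing the same for each bj gives P = [[1, 1], [0, -1]].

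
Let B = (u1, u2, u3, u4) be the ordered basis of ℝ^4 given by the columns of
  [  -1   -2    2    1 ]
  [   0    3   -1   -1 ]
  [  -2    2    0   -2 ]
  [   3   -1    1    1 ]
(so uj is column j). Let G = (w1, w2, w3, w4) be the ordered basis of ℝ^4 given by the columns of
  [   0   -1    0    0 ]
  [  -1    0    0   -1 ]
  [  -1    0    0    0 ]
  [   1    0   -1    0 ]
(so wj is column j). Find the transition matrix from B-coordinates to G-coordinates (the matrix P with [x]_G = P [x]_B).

[[2, -2, 0, 2], [1, 2, -2, -1], [-1, -1, -1, 1], [-2, -1, 1, -1]]

Column j of P is [uj]_G, since P maps B-coordinates to G-coordinates.
Expressing u1 in G: u1 = 2w1 + w2 - w3 - 2w4, so column 1 of P is [2, 1, -1, -2].
Doing the same for each uj gives P = [[2, -2, 0, 2], [1, 2, -2, -1], [-1, -1, -1, 1], [-2, -1, 1, -1]].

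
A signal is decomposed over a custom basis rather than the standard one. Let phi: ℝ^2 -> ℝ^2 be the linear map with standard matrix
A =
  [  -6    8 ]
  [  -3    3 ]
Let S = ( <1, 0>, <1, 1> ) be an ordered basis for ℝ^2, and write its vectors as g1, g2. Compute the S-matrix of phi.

With P the matrix whose columns are g1, g2, [phi]_S = P^(-1) A P.
Column by column: phi(g1) = A g1 = <-6, -3>; its S-coordinates <-3, -3> give column 1.
Continuing for each basis vector yields [phi]_S = [[-3, 2], [-3, 0]].

[[-3, 2], [-3, 0]]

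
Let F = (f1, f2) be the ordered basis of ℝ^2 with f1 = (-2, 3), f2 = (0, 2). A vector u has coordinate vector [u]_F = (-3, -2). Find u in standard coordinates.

The coordinates say u = -3f1 - 2f2; adding the scaled basis vectors gives (6, -13).

(6, -13)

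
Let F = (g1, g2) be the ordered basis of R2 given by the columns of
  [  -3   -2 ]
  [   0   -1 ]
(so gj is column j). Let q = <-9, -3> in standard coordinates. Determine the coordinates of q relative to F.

[q]_F is the unique c with M c = q, where M has columns g1, g2.
System: -3c_1 - 2c_2 = -9, 0c_1 - c_2 = -3; solving gives c_1 = 1, c_2 = 3.
Check: g1 + 3g2 = <-9, -3>.

<1, 3>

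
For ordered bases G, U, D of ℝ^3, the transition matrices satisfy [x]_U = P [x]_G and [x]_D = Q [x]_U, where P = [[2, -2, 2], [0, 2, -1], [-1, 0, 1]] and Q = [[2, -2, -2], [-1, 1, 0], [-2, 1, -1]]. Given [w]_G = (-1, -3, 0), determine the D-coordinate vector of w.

(18, -10, -15)

Composing the changes, [w]_D = Q P [w]_G.
Q P = [[6, -8, 4], [-2, 4, -3], [-3, 6, -6]]; applying this to (-1, -3, 0) gives (18, -10, -15).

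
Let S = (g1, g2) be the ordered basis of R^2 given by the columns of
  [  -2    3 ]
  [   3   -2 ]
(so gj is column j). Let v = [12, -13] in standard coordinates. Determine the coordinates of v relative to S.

[-3, 2]

We seek scalars with c_1 g1 + c_2 g2 = v; equivalently solve M c = v where the columns of M are g1, g2.
System: -2c_1 + 3c_2 = 12, 3c_1 - 2c_2 = -13; solving gives c_1 = -3, c_2 = 2.
Check: -3g1 + 2g2 = [12, -13].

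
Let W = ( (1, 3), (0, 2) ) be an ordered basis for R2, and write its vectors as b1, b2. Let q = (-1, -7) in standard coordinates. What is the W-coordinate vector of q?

(-1, -2)

Write q = c_1 b1 + c_2 b2 and solve for the c_i.
System: c_1 + 0c_2 = -1, 3c_1 + 2c_2 = -7; solving gives c_1 = -1, c_2 = -2.
Check: -b1 - 2b2 = (-1, -7).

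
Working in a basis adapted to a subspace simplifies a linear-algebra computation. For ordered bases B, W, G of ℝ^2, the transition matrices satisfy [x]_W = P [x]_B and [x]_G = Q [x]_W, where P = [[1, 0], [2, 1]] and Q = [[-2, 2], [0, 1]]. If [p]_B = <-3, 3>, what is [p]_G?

First [p]_W = P [p]_B = <-3, -3>.
Then [p]_G = Q [p]_W = <0, -3>.

<0, -3>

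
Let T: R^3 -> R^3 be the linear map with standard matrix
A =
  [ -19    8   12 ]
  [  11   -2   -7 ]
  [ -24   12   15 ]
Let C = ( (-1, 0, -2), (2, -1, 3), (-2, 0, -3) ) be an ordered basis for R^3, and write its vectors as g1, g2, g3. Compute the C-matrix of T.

[[-3, 0, 0], [-3, -3, 1], [1, 2, 0]]

With P the matrix whose columns are g1, ..., g3, [T]_C = P^(-1) A P.
Column by column: T(g1) = A g1 = (-5, 3, -6); its C-coordinates (-3, -3, 1) give column 1.
Continuing for each basis vector yields [T]_C = [[-3, 0, 0], [-3, -3, 1], [1, 2, 0]].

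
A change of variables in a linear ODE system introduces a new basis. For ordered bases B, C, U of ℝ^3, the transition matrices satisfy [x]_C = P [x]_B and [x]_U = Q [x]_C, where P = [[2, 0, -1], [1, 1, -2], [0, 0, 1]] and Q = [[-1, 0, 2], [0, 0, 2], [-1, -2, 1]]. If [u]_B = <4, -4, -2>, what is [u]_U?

Apply P to get C-coordinates <10, 4, -2>, then Q to get U-coordinates.
The result is [u]_U = <-14, -4, -20>.

<-14, -4, -20>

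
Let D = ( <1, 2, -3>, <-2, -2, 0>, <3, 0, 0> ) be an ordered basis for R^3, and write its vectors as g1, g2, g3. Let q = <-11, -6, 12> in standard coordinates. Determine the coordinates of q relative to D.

Write q = c_1 g1 + ... + c_3 g3 and solve for the c_i.
Row-reducing the augmented matrix [M | q] gives c = (-4, -1, -3).
Check: -4g1 - g2 - 3g3 = <-11, -6, 12>.

<-4, -1, -3>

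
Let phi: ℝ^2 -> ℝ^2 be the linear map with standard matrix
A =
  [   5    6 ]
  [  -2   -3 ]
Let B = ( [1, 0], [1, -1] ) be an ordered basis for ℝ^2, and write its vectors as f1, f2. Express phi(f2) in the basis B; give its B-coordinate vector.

Compute phi(f2) = A f2 = [-1, 1] in standard coordinates.
Then write this in B-coordinates: solve for y in y_1 f1 + y_2 f2 = [-1, 1].
This gives y = [0, -1], which is column 2 of [phi]_B.

[0, -1]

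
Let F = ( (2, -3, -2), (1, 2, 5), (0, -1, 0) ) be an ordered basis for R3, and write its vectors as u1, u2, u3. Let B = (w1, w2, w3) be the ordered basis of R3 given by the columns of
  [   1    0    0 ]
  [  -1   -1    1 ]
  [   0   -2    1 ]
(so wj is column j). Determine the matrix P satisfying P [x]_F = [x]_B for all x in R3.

Column j of P is [uj]_B, since P maps F-coordinates to B-coordinates.
Expressing u1 in B: u1 = 2w1 + w2 + 0·w3, so column 1 of P is (2, 1, 0).
Doing the same for each uj gives P = [[2, 1, 0], [1, -2, -1], [0, 1, -2]].

[[2, 1, 0], [1, -2, -1], [0, 1, -2]]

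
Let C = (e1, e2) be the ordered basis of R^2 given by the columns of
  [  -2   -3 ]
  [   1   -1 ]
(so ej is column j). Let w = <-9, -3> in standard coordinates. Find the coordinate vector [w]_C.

We seek scalars with c_1 e1 + c_2 e2 = w; equivalently solve M c = w where the columns of M are e1, e2.
System: -2c_1 - 3c_2 = -9, c_1 - c_2 = -3; solving gives c_1 = 0, c_2 = 3.
Check: 0·e1 + 3e2 = <-9, -3>.

<0, 3>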